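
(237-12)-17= 208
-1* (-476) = 476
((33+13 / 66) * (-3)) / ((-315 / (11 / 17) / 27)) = 939 / 170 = 5.52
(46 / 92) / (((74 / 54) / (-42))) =-15.32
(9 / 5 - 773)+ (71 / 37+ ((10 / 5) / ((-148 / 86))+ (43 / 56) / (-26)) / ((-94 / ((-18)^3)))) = -2668764591 / 3164980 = -843.22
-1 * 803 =-803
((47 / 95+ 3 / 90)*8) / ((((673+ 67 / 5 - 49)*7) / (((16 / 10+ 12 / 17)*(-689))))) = -1.50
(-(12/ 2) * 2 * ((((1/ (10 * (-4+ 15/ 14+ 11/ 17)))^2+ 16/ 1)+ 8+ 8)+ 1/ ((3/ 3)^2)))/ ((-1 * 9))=973058344/ 22113675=44.00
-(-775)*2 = 1550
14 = 14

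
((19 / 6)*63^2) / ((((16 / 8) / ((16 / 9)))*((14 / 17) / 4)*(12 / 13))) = 58786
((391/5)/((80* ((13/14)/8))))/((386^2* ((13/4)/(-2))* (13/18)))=-98532/2045901325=-0.00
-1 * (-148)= 148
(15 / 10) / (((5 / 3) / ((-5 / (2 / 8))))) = -18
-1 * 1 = -1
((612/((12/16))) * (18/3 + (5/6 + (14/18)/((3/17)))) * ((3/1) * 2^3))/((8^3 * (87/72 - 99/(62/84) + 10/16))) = -319889/98428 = -3.25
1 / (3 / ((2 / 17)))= 2 / 51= 0.04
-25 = -25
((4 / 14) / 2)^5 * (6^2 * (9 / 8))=81 / 33614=0.00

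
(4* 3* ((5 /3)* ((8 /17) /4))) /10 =4 /17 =0.24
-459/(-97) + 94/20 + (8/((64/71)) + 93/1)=431871/3880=111.31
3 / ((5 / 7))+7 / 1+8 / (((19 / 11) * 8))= 1119 / 95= 11.78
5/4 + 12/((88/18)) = 163/44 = 3.70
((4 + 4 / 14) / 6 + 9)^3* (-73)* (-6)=137721216 / 343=401519.58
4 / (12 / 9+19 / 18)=72 / 43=1.67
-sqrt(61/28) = -sqrt(427)/14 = -1.48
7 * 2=14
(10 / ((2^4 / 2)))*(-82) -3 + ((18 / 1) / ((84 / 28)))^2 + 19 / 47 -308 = -35447 / 94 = -377.10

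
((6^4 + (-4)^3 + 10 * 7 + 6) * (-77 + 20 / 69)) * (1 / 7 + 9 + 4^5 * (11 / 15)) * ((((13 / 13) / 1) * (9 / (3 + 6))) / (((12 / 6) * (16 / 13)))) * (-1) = 74821805656 / 2415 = 30982114.14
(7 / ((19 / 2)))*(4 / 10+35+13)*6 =20328 / 95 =213.98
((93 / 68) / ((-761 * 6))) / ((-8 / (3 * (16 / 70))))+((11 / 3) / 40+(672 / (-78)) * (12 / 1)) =-103.29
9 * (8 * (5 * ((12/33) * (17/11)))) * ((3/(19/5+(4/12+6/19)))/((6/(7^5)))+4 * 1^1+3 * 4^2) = 15060913020/38357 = 392650.96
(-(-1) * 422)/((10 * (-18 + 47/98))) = -20678/8585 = -2.41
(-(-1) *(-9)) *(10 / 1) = -90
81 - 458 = -377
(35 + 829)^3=644972544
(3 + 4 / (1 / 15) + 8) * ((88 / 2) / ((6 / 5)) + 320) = 25323.33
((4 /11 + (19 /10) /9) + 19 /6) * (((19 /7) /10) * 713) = 12544522 /17325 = 724.07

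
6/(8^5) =3/16384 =0.00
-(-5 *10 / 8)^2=-625 / 16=-39.06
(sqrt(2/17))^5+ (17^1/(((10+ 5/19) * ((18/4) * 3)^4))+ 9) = 9.00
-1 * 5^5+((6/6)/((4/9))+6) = -12467/4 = -3116.75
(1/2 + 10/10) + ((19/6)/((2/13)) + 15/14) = 1945/84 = 23.15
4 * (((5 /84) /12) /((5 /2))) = 1 /126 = 0.01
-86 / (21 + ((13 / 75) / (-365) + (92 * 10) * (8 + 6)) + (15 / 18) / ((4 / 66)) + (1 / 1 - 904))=-9417000 / 1315286573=-0.01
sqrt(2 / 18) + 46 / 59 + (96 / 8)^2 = 145.11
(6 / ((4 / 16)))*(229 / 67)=5496 / 67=82.03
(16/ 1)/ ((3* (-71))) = -0.08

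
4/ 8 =1/ 2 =0.50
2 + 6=8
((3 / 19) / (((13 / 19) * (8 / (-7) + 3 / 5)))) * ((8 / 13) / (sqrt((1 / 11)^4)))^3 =-95239119360 / 542659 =-175504.54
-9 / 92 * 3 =-27 / 92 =-0.29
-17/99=-0.17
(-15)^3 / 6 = -1125 / 2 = -562.50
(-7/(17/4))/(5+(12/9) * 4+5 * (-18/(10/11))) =0.02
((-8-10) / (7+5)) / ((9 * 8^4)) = -1 / 24576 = -0.00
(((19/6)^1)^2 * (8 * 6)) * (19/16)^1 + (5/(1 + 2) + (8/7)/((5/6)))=80447/140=574.62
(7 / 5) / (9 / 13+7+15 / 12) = 0.16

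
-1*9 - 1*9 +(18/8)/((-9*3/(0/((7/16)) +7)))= -223/12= -18.58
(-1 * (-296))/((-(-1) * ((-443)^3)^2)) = 296/7558269224026249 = 0.00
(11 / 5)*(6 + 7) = 143 / 5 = 28.60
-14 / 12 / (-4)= 7 / 24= 0.29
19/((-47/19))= -361/47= -7.68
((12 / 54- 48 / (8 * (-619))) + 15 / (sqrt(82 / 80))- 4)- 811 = -799.95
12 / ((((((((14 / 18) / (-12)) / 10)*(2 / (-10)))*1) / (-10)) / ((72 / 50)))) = -933120 / 7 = -133302.86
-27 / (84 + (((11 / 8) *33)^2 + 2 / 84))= -36288 / 2880077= -0.01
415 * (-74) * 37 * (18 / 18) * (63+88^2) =-8870859890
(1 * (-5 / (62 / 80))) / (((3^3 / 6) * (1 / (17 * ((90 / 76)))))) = -17000 / 589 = -28.86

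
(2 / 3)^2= 4 / 9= 0.44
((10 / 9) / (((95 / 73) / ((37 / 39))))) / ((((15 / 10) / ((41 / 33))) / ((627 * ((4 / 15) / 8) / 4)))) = 110741 / 31590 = 3.51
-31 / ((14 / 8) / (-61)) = 7564 / 7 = 1080.57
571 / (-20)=-28.55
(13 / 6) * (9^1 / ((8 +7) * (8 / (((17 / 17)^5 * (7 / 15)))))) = 91 / 1200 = 0.08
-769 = -769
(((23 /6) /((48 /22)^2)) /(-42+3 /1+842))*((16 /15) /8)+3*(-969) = -5500508867 /1892160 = -2907.00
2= 2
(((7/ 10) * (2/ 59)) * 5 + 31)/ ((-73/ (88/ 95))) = -161568/ 409165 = -0.39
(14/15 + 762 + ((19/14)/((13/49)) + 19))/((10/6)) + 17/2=156237/325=480.73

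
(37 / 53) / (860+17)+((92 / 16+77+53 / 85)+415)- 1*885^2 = -12369851537913 / 15803540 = -782726.63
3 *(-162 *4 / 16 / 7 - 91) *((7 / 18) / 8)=-1355 / 96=-14.11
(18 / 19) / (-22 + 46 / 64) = -192 / 4313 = -0.04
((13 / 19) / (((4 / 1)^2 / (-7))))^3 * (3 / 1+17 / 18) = -53503541 / 505700352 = -0.11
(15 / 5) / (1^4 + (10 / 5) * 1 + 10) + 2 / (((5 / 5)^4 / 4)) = 8.23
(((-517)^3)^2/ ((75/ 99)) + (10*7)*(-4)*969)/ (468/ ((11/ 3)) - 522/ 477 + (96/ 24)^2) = 367388665217260919991/ 2077550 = 176837460093504.81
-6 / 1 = -6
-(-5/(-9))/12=-5/108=-0.05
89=89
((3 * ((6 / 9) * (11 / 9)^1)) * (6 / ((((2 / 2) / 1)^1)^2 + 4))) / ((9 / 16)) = 704 / 135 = 5.21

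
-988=-988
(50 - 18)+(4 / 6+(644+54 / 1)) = 2192 / 3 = 730.67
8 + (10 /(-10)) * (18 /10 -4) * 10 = 30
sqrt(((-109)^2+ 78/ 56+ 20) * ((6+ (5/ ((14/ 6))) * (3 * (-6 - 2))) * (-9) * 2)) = 9 * sqrt(5887717)/ 7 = 3119.74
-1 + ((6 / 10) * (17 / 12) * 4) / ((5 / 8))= 4.44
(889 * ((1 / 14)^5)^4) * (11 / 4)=1397 / 47810431671591315177472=0.00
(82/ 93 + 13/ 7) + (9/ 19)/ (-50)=1687991/ 618450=2.73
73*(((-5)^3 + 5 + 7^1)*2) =-16498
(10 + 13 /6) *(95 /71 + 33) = 88987 /213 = 417.78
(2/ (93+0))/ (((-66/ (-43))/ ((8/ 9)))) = 344/ 27621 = 0.01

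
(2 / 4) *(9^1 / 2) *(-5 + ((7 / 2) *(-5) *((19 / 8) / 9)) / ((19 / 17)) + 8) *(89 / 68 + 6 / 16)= -37327 / 8704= -4.29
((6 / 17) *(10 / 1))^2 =3600 / 289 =12.46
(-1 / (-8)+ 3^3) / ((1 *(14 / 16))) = 31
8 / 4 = 2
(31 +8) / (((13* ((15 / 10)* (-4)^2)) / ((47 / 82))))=47 / 656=0.07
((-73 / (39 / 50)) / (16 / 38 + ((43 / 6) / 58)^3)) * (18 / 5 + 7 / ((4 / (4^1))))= -10326872327040 / 4402634197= -2345.61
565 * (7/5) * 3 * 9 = 21357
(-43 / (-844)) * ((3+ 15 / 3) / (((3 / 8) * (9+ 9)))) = 344 / 5697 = 0.06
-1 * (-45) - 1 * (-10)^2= -55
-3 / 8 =-0.38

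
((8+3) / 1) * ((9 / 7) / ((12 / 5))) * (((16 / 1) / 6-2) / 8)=55 / 112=0.49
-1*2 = -2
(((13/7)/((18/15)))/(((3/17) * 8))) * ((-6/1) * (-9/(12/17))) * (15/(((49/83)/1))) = 23387325/10976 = 2130.77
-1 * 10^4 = -10000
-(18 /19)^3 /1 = -5832 /6859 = -0.85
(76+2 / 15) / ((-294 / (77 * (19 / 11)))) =-10849 / 315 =-34.44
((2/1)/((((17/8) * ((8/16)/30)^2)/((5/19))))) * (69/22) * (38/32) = 621000/187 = 3320.86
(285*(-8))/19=-120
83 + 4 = 87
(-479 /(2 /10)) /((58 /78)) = -3220.86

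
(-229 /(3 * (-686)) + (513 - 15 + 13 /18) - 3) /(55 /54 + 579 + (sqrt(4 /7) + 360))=466180293108 /883800366967 - 991853424 * sqrt(7) /6186602568769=0.53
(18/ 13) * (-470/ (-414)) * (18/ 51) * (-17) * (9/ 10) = -8.49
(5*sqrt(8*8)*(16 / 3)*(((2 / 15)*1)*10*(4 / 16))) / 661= 640 / 5949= 0.11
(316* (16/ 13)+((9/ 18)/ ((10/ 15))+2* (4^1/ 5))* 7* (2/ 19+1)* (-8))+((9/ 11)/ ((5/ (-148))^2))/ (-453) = 2480966366/ 10256675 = 241.89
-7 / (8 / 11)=-77 / 8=-9.62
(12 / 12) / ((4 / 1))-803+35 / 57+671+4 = -28987 / 228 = -127.14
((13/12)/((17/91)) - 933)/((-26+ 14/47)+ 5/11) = 97790033/2662812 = 36.72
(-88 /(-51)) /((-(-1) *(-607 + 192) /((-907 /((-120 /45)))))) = -1.41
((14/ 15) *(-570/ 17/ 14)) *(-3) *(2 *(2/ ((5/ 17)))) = 456/ 5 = 91.20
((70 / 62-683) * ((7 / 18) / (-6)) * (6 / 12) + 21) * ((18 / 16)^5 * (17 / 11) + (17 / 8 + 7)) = 206476621337 / 402259968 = 513.29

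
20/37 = 0.54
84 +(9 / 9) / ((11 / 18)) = 942 / 11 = 85.64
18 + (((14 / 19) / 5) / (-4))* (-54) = 1899 / 95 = 19.99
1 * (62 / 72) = 31 / 36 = 0.86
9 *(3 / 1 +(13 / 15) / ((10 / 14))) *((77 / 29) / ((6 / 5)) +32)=940574 / 725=1297.34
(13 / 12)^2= 169 / 144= 1.17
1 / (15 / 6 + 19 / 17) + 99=12211 / 123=99.28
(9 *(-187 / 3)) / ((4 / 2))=-561 / 2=-280.50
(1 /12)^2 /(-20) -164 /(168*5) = -3943 /20160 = -0.20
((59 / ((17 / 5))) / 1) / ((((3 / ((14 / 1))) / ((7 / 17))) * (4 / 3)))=14455 / 578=25.01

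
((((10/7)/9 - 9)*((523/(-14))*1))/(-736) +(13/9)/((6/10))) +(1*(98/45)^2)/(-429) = 122035184413/62659396800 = 1.95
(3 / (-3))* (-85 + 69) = 16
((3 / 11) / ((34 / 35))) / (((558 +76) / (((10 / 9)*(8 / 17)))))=700 / 3023229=0.00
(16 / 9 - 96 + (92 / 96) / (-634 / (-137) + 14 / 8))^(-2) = 48860100 / 432389098969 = 0.00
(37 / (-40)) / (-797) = 37 / 31880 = 0.00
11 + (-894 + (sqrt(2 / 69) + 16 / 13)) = -11463 / 13 + sqrt(138) / 69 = -881.60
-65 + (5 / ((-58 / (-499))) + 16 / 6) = -3361 / 174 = -19.32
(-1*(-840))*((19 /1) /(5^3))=3192 /25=127.68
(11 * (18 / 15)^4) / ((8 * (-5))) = -1782 / 3125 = -0.57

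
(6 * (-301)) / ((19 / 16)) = -28896 / 19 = -1520.84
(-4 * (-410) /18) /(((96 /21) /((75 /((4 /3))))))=1121.09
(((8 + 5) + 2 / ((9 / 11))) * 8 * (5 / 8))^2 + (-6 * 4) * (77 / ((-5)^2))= 11925937 / 2025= 5889.35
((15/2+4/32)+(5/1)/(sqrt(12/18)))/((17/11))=55 * sqrt(6)/34+671/136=8.90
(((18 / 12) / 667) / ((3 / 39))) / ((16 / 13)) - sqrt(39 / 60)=507 / 21344 - sqrt(65) / 10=-0.78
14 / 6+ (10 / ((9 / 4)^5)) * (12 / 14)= 341969 / 137781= 2.48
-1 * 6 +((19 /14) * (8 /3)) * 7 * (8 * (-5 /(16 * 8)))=-167 /12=-13.92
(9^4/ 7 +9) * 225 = 1490400/ 7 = 212914.29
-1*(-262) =262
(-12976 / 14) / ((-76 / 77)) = 17842 / 19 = 939.05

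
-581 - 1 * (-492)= -89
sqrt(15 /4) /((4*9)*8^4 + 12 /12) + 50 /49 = 1.02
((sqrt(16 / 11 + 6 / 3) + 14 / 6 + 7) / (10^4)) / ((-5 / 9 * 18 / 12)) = -7 / 6250 - 3 * sqrt(418) / 275000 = -0.00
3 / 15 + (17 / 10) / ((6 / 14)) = 25 / 6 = 4.17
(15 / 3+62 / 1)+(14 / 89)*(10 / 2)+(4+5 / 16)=102669 / 1424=72.10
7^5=16807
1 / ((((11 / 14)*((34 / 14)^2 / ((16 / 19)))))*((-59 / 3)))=-32928 / 3563659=-0.01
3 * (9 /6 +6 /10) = 6.30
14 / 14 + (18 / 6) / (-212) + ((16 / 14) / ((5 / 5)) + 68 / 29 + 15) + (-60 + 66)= 1096279 / 43036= 25.47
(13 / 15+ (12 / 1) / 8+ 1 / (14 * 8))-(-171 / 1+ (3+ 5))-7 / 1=266071 / 1680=158.38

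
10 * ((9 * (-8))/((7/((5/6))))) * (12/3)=-2400/7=-342.86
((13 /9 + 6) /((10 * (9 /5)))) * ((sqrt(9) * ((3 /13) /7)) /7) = 67 /11466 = 0.01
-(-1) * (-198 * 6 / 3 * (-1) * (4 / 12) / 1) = 132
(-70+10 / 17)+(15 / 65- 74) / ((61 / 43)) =-1636769 / 13481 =-121.41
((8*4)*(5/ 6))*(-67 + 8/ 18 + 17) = -35680/ 27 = -1321.48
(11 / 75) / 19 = 11 / 1425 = 0.01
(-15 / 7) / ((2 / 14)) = -15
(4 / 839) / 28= 1 / 5873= 0.00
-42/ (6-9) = 14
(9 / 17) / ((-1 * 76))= -9 / 1292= -0.01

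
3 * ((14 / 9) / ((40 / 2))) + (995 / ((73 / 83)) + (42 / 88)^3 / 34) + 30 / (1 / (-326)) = -27427735468997 / 3171400320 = -8648.46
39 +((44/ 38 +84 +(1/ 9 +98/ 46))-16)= 110.40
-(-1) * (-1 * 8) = -8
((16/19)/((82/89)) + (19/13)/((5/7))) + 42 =2276557/50635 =44.96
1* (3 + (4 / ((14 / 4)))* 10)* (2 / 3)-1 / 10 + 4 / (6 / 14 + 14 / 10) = 19667 / 1680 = 11.71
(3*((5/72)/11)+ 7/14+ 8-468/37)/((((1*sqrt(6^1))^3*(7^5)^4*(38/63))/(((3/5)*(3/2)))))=-121017*sqrt(6)/56414500139833929484160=-0.00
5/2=2.50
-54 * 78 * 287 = -1208844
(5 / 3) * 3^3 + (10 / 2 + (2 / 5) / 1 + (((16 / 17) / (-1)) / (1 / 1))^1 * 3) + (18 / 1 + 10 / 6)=17147 / 255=67.24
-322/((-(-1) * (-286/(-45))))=-7245/143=-50.66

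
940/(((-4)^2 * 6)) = 235/24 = 9.79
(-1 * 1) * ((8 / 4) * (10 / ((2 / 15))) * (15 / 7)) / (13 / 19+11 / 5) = -106875 / 959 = -111.44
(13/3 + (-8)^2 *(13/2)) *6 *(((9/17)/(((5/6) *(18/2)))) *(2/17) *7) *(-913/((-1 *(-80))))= -24177153/14450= -1673.16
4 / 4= 1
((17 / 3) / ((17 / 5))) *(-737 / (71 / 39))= -47905 / 71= -674.72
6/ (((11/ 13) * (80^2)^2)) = 39/ 225280000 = 0.00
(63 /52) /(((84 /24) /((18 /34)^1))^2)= 729 /26299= 0.03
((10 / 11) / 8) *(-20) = -25 / 11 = -2.27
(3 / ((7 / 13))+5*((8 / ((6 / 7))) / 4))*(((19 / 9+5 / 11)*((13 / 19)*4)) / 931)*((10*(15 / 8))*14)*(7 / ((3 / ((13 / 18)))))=388480300 / 6754671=57.51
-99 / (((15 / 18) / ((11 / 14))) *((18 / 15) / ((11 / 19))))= -11979 / 266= -45.03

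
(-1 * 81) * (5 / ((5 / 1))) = -81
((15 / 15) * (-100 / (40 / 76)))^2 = 36100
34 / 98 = 17 / 49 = 0.35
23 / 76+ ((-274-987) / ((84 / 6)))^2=15106713 / 1862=8113.16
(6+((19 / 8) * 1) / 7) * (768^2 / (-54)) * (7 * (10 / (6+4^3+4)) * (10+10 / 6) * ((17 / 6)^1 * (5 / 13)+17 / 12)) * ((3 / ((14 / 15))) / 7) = -8883520000 / 10101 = -879469.36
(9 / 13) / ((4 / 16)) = 2.77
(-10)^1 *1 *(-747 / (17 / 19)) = 141930 / 17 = 8348.82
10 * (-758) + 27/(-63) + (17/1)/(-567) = -4298120/567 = -7580.46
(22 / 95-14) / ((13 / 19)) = -1308 / 65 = -20.12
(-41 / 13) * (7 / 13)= -287 / 169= -1.70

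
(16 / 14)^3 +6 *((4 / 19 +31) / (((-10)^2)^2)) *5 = 10338197 / 6517000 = 1.59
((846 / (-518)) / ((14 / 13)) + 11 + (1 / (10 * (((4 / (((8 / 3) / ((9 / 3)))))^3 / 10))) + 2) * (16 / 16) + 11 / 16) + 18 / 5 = 1668688771 / 105734160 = 15.78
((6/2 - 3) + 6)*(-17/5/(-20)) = 51/50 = 1.02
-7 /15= -0.47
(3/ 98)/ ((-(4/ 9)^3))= -2187/ 6272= -0.35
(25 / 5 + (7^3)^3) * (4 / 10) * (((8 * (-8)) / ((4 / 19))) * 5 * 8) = -196279968768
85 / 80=17 / 16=1.06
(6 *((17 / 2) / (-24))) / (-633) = 17 / 5064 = 0.00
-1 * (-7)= 7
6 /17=0.35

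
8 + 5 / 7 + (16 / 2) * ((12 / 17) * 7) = 5741 / 119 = 48.24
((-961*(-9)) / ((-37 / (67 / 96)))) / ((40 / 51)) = -9851211 / 47360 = -208.01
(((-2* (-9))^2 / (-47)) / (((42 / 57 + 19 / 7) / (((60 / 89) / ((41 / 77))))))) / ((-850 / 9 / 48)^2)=-68803789824 / 105324279875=-0.65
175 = 175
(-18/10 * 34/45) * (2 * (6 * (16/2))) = -3264/25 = -130.56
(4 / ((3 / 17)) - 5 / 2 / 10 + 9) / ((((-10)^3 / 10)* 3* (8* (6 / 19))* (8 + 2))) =-7163 / 1728000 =-0.00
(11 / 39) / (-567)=-11 / 22113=-0.00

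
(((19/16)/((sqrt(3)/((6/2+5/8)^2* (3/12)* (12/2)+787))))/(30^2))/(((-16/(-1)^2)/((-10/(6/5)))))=1961921* sqrt(3)/10616832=0.32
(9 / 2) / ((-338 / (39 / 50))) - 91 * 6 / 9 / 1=-473281 / 7800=-60.68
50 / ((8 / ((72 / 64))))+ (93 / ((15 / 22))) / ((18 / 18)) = 22949 / 160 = 143.43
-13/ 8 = -1.62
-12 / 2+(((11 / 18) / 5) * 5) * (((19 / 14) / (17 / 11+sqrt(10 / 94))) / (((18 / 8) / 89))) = 119333033 / 7358526 - 2250721 * sqrt(235) / 7358526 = 11.53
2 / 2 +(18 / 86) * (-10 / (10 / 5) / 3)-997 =-42843 / 43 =-996.35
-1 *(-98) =98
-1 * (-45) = 45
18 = 18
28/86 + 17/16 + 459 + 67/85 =26969591/58480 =461.18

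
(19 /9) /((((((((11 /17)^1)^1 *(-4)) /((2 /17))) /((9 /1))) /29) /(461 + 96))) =-306907 /22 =-13950.32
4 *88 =352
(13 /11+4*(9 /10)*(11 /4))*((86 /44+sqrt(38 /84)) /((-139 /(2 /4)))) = -52417 /672760 - 1219*sqrt(798) /1284360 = -0.10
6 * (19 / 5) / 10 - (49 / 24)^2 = -27193 / 14400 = -1.89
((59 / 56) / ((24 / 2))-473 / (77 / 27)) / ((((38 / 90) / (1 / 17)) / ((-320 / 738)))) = 3575 / 357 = 10.01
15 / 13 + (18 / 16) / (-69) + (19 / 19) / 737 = 2007769 / 1762904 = 1.14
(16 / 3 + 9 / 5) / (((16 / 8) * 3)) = 1.19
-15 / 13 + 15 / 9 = 20 / 39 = 0.51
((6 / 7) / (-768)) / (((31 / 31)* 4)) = -1 / 3584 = -0.00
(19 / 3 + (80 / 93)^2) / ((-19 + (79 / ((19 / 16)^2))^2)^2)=1039003436159257 / 1429419847387630443921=0.00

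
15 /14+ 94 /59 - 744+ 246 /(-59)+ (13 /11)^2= -74370633 /99946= -744.11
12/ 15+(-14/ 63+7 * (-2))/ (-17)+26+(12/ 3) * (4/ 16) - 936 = -694133/ 765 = -907.36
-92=-92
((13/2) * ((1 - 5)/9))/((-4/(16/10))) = 52/45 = 1.16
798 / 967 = 0.83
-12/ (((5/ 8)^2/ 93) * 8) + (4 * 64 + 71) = -753/ 25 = -30.12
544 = 544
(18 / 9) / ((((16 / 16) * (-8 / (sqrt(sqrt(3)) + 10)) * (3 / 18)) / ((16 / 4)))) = -60 - 6 * 3^(1 / 4) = -67.90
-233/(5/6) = -1398/5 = -279.60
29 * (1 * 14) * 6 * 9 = 21924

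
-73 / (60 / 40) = -146 / 3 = -48.67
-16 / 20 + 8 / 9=4 / 45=0.09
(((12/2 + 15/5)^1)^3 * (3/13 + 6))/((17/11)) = 649539/221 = 2939.09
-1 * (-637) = 637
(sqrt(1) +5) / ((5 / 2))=2.40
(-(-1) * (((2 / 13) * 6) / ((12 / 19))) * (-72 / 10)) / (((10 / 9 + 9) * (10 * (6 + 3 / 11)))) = -11286 / 680225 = -0.02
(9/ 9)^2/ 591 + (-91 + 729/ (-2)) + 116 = -401287/ 1182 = -339.50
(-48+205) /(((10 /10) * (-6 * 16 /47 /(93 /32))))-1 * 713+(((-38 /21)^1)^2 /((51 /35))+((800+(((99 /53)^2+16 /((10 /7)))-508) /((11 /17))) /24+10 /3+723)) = -104833068884311 /508305853440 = -206.24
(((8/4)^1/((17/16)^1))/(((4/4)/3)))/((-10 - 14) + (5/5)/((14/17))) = -1344/5423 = -0.25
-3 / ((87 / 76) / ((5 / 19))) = -20 / 29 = -0.69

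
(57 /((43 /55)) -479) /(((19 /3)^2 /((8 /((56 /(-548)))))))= 86122584 /108661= 792.58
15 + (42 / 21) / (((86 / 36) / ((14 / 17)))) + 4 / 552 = 15.70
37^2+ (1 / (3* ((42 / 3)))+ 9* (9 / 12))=115565 / 84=1375.77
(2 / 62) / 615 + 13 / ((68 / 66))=8178919 / 648210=12.62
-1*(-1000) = 1000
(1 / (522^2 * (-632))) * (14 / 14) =-1 / 172209888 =-0.00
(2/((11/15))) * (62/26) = 930/143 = 6.50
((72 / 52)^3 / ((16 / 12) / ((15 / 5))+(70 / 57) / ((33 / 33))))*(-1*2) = -3.17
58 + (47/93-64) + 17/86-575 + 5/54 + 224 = -12820151/35991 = -356.20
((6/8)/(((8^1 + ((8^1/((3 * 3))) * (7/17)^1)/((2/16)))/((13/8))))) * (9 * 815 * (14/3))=102125205/26752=3817.48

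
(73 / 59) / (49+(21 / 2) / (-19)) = 2774 / 108619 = 0.03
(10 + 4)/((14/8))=8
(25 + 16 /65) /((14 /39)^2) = 191997 /980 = 195.92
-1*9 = -9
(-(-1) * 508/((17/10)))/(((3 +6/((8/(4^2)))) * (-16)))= -127/102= -1.25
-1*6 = -6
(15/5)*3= 9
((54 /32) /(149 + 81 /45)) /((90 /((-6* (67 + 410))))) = -4293 /12064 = -0.36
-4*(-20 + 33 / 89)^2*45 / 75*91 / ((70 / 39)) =-9284211378 / 198025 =-46884.04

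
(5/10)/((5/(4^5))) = 512/5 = 102.40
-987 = -987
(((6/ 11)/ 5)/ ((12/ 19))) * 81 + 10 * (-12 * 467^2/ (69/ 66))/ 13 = -63332585439/ 32890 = -1925587.88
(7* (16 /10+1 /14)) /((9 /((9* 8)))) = 468 /5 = 93.60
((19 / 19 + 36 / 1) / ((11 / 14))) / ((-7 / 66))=-444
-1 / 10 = -0.10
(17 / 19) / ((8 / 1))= 17 / 152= 0.11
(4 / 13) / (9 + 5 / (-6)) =24 / 637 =0.04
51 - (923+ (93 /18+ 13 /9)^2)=-296689 /324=-915.71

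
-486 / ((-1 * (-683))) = -486 / 683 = -0.71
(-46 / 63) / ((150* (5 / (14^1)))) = -46 / 3375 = -0.01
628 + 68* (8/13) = 669.85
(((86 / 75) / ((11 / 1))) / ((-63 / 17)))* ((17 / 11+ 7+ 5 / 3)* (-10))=2.87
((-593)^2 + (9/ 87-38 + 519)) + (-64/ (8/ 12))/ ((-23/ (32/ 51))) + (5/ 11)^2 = 483133069094/ 1372019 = 352132.93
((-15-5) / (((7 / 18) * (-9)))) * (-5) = -200 / 7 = -28.57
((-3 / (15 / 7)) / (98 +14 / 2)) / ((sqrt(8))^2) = -1 / 600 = -0.00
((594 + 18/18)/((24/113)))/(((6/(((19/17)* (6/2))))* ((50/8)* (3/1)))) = 15029/180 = 83.49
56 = 56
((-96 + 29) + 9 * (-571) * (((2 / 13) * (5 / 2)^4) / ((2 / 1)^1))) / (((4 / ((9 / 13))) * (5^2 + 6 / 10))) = -145161495 / 1384448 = -104.85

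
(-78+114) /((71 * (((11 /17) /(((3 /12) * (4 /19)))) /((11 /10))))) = 306 /6745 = 0.05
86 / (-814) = -43 / 407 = -0.11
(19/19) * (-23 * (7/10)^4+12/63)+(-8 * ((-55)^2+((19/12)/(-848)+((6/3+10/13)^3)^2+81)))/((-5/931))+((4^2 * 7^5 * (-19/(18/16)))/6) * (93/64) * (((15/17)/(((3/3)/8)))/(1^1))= -750628101432916221199/304426843630000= -2465709.31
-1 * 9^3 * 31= -22599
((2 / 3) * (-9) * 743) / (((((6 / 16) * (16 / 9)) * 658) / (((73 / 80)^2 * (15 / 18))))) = -11878341 / 1684480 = -7.05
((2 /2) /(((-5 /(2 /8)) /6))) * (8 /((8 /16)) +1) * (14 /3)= -119 /5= -23.80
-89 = -89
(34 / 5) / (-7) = -34 / 35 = -0.97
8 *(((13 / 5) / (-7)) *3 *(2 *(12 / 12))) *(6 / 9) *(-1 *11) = 4576 / 35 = 130.74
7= 7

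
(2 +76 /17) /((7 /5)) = 550 /119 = 4.62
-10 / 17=-0.59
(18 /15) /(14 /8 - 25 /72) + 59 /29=42323 /14645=2.89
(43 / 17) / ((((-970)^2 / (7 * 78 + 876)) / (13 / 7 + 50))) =11097999 / 55983550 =0.20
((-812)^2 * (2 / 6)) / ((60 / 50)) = 1648360 / 9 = 183151.11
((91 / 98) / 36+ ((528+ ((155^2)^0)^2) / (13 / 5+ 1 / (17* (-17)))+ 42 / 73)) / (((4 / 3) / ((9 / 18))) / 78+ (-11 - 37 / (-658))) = -4525856023 / 241639855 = -18.73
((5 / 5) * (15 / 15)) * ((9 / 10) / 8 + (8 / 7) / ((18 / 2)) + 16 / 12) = 7927 / 5040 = 1.57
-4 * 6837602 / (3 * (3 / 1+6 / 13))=-355555304 / 135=-2633742.99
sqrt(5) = 2.24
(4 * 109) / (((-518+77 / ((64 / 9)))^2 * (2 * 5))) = 892928 / 5267933405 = 0.00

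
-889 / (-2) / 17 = 889 / 34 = 26.15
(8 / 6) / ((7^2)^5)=4 / 847425747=0.00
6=6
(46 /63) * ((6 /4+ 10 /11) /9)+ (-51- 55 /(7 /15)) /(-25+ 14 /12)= 590299 /81081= 7.28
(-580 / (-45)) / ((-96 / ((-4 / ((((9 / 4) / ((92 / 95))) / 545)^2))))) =23330101888 / 789507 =29550.22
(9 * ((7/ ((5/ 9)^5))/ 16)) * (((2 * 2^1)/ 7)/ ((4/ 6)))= 1594323/ 25000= 63.77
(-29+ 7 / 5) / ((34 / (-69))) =4761 / 85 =56.01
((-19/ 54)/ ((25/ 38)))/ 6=-361/ 4050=-0.09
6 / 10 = 3 / 5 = 0.60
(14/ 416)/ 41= 7/ 8528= 0.00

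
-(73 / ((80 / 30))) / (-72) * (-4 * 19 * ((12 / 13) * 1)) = -1387 / 52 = -26.67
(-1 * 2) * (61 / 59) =-122 / 59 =-2.07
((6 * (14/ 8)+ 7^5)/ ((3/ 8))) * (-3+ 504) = 22468180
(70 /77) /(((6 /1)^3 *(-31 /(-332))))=415 /9207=0.05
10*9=90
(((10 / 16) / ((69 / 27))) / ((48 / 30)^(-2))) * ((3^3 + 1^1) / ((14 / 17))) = 2448 / 115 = 21.29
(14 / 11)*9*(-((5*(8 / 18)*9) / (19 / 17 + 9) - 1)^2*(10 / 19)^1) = -2222640 / 386441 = -5.75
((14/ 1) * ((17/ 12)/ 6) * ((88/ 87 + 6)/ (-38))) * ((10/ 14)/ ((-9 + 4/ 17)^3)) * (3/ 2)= 127369525/ 131232952728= 0.00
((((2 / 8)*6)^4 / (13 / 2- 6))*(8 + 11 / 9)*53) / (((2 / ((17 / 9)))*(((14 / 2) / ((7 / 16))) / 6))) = 1752.73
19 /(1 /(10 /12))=15.83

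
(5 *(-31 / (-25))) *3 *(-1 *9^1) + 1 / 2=-1669 / 10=-166.90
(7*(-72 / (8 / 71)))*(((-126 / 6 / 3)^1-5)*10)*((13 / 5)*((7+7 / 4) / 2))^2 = 555613695 / 8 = 69451711.88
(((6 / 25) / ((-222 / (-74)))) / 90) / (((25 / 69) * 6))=23 / 56250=0.00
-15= -15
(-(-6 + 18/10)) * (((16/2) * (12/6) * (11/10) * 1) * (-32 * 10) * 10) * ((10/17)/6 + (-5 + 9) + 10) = -56691712/17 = -3334806.59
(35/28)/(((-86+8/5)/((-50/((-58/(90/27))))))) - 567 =-567.04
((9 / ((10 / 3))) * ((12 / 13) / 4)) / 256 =81 / 33280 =0.00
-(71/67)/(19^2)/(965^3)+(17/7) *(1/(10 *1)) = 73899731704081/304293012903250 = 0.24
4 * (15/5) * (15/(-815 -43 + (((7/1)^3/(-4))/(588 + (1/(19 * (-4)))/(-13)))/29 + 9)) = -1516266450/7151765783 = -0.21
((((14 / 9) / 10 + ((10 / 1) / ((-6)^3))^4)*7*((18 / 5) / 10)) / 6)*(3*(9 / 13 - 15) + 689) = 6221412527869 / 147386304000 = 42.21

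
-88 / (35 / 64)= -5632 / 35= -160.91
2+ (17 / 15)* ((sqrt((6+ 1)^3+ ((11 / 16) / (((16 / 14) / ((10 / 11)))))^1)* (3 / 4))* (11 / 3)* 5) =2+ 187* sqrt(2443) / 32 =290.84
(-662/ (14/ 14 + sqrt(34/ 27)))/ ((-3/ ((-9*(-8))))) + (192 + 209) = -426169/ 7 + 47664*sqrt(102)/ 7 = 7887.69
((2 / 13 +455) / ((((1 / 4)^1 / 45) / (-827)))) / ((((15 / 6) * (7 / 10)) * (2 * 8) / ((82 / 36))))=-1003138595 / 182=-5511750.52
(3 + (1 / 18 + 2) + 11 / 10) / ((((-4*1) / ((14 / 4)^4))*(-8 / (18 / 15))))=665077 / 19200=34.64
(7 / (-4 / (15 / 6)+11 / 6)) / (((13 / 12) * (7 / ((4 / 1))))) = 1440 / 91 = 15.82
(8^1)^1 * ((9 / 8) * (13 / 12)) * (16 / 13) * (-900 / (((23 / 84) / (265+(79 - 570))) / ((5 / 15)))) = 68342400 / 23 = 2971408.70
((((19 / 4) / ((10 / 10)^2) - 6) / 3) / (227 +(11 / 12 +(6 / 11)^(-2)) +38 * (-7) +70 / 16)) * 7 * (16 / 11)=672 / 4807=0.14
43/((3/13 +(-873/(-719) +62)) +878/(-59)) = 23713339/26781514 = 0.89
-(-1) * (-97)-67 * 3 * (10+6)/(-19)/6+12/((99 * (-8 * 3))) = -258805/3762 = -68.79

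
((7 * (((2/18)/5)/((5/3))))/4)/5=7/1500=0.00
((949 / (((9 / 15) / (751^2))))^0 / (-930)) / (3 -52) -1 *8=-364559 / 45570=-8.00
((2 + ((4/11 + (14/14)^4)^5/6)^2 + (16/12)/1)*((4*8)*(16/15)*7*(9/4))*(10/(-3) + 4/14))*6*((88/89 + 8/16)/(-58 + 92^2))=-66739026317818880/9702334608222267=-6.88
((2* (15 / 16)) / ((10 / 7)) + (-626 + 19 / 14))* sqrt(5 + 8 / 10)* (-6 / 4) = 209439* sqrt(145) / 1120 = 2251.77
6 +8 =14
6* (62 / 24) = 31 / 2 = 15.50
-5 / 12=-0.42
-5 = -5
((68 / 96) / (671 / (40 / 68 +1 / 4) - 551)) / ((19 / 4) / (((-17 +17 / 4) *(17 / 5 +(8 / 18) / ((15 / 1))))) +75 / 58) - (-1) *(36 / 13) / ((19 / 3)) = 256938543323 / 584424225060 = 0.44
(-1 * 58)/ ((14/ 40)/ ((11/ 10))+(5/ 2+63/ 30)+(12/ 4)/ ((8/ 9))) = -6.99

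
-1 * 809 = -809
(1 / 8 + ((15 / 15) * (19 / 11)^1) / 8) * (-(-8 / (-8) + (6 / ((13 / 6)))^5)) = -82960185 / 1485172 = -55.86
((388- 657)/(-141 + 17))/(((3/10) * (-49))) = -1345/9114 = -0.15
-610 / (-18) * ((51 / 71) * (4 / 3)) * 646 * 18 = 26796080 / 71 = 377409.58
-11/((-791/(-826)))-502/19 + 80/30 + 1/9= -678817/19323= -35.13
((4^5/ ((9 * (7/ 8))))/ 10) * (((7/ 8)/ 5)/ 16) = 32/ 225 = 0.14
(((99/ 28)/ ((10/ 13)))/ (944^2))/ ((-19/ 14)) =-1287/ 338631680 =-0.00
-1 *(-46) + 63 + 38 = 147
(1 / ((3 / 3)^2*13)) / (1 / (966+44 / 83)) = 80222 / 1079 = 74.35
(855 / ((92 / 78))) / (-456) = -1.59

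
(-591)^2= 349281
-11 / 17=-0.65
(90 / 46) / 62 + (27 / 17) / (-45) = -0.00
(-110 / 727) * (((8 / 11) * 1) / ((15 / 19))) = -304 / 2181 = -0.14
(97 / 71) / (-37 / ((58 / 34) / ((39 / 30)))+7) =-28130 / 436437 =-0.06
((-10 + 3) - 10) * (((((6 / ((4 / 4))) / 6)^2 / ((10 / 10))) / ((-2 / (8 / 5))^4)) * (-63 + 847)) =-3411968 / 625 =-5459.15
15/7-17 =-104/7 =-14.86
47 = 47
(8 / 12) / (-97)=-2 / 291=-0.01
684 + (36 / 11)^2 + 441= 137421 / 121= 1135.71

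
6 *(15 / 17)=90 / 17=5.29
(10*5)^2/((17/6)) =882.35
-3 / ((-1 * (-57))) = -1 / 19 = -0.05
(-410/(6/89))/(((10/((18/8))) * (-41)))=33.38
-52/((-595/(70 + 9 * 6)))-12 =-692/595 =-1.16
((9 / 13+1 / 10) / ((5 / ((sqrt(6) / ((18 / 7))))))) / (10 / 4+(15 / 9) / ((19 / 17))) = 1957 * sqrt(6) / 126750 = 0.04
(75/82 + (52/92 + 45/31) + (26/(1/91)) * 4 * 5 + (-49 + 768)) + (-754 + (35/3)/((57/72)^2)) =998462660081/21106226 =47306.55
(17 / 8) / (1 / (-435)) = -7395 / 8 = -924.38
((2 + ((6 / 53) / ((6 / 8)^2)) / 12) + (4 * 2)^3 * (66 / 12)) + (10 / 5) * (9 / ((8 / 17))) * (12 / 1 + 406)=17941417 / 954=18806.52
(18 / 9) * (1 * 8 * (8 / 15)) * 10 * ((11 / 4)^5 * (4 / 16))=3355.23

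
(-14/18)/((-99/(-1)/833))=-5831/891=-6.54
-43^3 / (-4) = 79507 / 4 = 19876.75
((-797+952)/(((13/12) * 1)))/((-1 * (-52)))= 465/169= 2.75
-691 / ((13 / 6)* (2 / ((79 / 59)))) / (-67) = 163767 / 51389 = 3.19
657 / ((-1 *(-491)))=657 / 491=1.34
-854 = -854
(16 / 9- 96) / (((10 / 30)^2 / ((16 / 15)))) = -13568 / 15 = -904.53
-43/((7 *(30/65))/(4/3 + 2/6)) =-2795/126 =-22.18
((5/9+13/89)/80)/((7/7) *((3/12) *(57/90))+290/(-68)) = -4777/2236659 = -0.00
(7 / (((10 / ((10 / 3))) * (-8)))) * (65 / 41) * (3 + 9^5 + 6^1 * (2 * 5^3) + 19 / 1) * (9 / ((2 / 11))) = -909473565 / 656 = -1386392.63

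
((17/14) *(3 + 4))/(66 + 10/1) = 17/152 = 0.11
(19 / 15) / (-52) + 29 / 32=5503 / 6240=0.88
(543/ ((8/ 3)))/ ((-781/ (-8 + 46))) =-30951/ 3124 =-9.91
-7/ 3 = -2.33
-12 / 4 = -3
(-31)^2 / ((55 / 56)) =53816 / 55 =978.47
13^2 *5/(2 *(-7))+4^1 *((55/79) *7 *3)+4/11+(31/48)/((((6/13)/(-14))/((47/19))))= -49.97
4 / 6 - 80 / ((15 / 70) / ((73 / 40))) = -2042 / 3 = -680.67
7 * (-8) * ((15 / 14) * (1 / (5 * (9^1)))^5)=-4 / 12301875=-0.00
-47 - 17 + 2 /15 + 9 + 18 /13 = -10429 /195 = -53.48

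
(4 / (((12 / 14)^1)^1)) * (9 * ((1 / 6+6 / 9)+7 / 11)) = 679 / 11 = 61.73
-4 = -4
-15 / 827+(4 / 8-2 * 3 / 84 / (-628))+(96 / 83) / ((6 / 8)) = 1221554389 / 603491672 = 2.02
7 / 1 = 7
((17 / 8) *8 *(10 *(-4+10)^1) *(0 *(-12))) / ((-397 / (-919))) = 0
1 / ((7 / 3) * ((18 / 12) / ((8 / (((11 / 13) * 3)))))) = 208 / 231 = 0.90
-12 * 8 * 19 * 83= -151392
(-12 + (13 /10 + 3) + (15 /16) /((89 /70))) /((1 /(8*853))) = -21143311 /445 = -47513.06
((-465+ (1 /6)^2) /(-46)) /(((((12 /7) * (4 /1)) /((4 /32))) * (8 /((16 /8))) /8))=117173 /317952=0.37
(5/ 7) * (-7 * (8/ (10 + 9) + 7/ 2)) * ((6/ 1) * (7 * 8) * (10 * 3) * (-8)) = 30038400/ 19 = 1580968.42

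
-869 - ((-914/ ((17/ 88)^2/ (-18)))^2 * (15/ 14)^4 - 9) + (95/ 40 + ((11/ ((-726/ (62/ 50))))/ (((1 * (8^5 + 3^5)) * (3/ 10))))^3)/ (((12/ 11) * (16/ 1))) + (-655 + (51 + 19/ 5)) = -31289838055403108689568732993470605282448313/ 122173781041678152402859940928000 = -256109271470.68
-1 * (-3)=3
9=9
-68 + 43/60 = -4037/60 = -67.28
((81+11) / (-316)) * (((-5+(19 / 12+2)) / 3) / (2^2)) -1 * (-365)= 4152631 / 11376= 365.03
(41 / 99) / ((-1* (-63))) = 41 / 6237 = 0.01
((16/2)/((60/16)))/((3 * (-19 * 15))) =-32/12825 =-0.00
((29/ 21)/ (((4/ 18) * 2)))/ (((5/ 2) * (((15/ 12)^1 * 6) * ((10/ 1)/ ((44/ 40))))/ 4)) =319/ 4375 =0.07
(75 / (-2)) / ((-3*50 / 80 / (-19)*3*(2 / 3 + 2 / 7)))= -133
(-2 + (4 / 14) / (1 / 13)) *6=72 / 7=10.29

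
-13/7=-1.86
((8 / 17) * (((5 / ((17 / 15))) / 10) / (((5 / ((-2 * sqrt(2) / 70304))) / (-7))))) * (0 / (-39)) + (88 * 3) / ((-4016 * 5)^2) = 33 / 50400800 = 0.00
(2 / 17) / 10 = 1 / 85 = 0.01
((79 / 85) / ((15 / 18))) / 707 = 474 / 300475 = 0.00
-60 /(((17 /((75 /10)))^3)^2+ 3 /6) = -1366875000 /3100999457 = -0.44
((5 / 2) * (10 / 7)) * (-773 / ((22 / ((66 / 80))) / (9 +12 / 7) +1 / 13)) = -11305125 / 10507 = -1075.96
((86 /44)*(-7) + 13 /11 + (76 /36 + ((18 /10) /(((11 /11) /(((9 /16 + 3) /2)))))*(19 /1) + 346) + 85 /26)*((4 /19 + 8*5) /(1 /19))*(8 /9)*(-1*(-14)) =20012855086 /5265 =3801112.08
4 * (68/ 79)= 272/ 79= 3.44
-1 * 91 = -91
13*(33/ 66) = 6.50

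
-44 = -44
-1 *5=-5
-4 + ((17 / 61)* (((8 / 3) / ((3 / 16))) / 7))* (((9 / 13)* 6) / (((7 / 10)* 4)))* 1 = -122788 / 38857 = -3.16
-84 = -84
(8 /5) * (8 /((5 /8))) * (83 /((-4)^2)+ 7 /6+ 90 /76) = 8800 /57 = 154.39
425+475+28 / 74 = 33314 / 37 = 900.38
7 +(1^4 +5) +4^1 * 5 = 33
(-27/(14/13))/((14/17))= -5967/196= -30.44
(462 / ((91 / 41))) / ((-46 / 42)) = -56826 / 299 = -190.05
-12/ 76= -3/ 19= -0.16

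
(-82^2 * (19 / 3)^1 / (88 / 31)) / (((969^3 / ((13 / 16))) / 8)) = -0.00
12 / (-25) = -12 / 25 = -0.48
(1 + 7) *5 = 40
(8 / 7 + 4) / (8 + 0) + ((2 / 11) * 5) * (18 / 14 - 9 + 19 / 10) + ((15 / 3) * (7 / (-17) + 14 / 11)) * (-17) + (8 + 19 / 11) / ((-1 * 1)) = -13483 / 154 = -87.55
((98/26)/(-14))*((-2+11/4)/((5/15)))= -63/104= -0.61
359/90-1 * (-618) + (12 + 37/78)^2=2628283/3380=777.60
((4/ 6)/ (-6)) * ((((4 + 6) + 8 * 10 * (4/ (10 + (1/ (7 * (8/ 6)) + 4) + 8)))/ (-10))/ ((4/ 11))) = 5555/ 7428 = 0.75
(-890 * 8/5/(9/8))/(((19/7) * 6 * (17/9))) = -39872/969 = -41.15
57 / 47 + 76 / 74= 2.24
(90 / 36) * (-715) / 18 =-3575 / 36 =-99.31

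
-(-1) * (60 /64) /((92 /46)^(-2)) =15 /4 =3.75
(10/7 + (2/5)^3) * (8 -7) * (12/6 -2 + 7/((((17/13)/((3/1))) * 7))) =50934/14875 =3.42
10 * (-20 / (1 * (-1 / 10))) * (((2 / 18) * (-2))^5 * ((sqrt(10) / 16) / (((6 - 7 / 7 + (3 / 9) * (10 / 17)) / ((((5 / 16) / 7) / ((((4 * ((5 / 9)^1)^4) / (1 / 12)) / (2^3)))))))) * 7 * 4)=-68 * sqrt(10) / 2385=-0.09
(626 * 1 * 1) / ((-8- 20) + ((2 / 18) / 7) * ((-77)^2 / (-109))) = -614106 / 28315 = -21.69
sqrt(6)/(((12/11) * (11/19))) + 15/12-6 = -19/4 + 19 * sqrt(6)/12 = -0.87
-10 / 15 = -2 / 3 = -0.67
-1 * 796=-796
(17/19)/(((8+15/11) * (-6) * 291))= -187/3416922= -0.00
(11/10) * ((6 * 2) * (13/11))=78/5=15.60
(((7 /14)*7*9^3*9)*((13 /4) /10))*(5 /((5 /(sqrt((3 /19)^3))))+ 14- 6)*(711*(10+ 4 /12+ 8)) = 4669535871*sqrt(57) /5776+ 1556511957 /2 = 784359548.91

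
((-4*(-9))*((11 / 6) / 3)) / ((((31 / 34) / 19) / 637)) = 9053044 / 31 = 292033.68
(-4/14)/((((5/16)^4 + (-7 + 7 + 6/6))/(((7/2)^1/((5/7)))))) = -458752/330805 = -1.39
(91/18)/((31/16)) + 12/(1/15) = 50948/279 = 182.61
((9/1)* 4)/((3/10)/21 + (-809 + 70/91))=-10920/245159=-0.04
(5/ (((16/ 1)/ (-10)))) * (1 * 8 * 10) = -250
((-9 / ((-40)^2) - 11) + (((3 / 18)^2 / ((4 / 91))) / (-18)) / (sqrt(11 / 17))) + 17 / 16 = -9.99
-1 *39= -39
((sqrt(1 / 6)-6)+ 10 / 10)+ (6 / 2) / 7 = -32 / 7+ sqrt(6) / 6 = -4.16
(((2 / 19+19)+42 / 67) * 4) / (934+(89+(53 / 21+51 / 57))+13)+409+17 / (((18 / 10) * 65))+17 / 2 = 169754223173 / 406381599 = 417.72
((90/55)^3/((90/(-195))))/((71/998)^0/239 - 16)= 3020004/5088413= 0.59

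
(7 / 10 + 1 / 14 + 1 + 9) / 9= 377 / 315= 1.20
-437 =-437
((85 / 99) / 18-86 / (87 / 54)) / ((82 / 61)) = -168120331 / 4237596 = -39.67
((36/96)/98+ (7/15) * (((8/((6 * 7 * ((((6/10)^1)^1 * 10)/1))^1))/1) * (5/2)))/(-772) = -865/16341696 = -0.00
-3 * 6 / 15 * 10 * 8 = -96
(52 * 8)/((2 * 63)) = 208/63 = 3.30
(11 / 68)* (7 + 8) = 165 / 68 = 2.43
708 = 708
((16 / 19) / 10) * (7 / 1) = 56 / 95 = 0.59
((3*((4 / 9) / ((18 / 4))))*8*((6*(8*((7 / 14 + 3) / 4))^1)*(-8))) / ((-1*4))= 1792 / 9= 199.11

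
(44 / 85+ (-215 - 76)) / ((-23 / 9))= 222219 / 1955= 113.67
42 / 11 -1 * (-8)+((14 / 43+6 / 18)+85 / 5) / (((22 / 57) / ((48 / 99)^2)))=11627606 / 515097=22.57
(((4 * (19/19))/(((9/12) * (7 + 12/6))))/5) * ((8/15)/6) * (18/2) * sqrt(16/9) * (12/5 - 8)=-7168/10125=-0.71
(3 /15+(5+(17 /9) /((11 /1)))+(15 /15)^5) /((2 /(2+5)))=11039 /495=22.30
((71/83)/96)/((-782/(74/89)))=-2627/277278432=-0.00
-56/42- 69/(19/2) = -490/57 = -8.60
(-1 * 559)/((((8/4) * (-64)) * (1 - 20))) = -0.23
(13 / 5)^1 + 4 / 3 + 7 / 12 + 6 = 631 / 60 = 10.52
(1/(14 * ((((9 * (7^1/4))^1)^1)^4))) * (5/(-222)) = -320/12240050697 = -0.00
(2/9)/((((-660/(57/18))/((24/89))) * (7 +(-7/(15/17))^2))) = -95/23108316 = -0.00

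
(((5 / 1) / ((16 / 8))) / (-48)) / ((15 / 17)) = -17 / 288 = -0.06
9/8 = 1.12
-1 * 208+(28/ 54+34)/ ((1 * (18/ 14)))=-44020/ 243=-181.15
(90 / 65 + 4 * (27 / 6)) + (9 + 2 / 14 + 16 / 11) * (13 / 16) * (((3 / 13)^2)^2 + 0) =3283407 / 169169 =19.41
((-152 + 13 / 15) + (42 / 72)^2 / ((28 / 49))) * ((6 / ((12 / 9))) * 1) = -433549 / 640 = -677.42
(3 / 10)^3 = 27 / 1000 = 0.03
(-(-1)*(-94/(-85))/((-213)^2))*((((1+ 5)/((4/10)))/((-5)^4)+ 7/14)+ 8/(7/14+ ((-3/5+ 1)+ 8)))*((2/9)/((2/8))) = 3967928/128706181875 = 0.00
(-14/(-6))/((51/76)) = 532/153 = 3.48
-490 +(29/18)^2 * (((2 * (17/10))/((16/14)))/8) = -50703121/103680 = -489.03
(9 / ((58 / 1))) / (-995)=-9 / 57710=-0.00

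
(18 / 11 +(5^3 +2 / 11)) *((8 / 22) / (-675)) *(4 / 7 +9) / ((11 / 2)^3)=-66464 / 16910355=-0.00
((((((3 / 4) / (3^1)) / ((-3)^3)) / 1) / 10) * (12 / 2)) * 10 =-1 / 18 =-0.06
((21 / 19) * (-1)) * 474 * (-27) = 268758 / 19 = 14145.16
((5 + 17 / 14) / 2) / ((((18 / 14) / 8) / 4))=232 / 3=77.33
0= 0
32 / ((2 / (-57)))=-912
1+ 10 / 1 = 11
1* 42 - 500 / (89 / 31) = -11762 / 89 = -132.16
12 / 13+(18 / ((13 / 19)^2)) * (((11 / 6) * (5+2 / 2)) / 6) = 12069 / 169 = 71.41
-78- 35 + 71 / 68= -7613 / 68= -111.96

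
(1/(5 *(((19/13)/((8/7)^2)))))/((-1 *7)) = -832/32585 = -0.03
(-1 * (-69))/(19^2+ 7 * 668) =1/73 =0.01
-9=-9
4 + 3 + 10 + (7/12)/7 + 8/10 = 1073/60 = 17.88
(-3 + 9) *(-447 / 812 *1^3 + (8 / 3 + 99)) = 246319 / 406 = 606.70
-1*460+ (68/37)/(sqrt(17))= -460+ 4*sqrt(17)/37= -459.55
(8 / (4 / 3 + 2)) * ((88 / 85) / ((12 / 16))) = 1408 / 425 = 3.31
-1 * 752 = -752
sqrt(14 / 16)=sqrt(14) / 4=0.94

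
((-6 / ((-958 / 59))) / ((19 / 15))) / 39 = 0.01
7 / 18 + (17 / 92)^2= 32225 / 76176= 0.42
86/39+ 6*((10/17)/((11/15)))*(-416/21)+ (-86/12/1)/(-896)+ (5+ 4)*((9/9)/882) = -2839541519/30494464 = -93.12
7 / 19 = 0.37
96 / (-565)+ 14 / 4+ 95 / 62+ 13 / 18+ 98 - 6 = 30765487 / 315270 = 97.58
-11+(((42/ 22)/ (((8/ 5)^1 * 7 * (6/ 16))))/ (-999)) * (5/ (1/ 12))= -40393/ 3663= -11.03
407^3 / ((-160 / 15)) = -202257429 / 32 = -6320544.66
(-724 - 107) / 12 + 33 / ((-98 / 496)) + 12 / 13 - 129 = -928357 / 2548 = -364.35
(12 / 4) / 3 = 1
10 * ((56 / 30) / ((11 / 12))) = 224 / 11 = 20.36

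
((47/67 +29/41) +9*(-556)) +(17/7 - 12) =-96378875/19229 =-5012.16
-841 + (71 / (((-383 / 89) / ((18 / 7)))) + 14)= -2330929 / 2681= -869.43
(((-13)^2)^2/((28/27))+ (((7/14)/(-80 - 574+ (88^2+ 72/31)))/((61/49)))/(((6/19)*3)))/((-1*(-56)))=93080711223013/189264245184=491.80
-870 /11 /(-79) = 870 /869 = 1.00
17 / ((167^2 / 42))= 714 / 27889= 0.03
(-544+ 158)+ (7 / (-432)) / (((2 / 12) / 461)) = -31019 / 72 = -430.82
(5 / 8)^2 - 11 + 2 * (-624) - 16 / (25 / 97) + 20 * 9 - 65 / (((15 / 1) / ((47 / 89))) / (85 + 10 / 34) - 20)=-487821415283 / 428897600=-1137.38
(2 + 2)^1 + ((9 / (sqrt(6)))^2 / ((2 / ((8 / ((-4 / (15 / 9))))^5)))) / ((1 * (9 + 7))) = -3053 / 18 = -169.61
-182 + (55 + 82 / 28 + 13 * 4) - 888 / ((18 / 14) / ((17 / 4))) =-126311 / 42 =-3007.40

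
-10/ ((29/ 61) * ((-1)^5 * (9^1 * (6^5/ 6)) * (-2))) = -305/ 338256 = -0.00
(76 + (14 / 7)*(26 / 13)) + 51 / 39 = 1057 / 13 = 81.31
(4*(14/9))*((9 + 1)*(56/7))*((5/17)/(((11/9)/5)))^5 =287043750000000/228669389707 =1255.28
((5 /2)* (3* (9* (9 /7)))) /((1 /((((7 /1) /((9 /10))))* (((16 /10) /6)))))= 180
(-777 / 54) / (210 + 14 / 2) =-37 / 558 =-0.07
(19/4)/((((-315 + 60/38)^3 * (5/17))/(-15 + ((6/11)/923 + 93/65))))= 127169447257/17867279763815625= 0.00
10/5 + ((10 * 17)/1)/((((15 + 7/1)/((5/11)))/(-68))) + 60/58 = -827452/3509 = -235.81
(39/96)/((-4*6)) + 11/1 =10.98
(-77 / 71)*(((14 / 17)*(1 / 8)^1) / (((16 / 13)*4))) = -7007 / 308992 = -0.02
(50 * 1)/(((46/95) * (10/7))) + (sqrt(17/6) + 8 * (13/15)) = 80.90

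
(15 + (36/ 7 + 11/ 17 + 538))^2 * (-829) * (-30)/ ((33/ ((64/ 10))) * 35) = 234598671056896/ 5451985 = 43029955.34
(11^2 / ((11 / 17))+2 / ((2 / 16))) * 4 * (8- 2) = 4872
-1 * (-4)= 4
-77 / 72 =-1.07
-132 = -132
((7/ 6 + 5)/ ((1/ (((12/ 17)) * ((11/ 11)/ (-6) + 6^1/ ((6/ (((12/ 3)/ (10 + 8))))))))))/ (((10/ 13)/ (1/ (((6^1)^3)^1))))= 481/ 330480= 0.00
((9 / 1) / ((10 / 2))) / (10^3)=9 / 5000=0.00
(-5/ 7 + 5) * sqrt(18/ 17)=90 * sqrt(34)/ 119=4.41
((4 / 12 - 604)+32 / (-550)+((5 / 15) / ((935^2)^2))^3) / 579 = -7276828604003851479208086629696748046874 / 6978814558142159392961920804461181640625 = -1.04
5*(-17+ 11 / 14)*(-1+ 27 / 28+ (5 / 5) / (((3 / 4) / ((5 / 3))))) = -625385 / 3528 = -177.26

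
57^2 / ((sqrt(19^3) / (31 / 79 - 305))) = -216576*sqrt(19) / 79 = -11949.78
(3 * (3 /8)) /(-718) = -9 /5744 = -0.00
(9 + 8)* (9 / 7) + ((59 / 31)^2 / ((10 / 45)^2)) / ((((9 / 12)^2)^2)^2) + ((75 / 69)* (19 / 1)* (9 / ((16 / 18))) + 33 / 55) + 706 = 837285931409 / 501296040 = 1670.24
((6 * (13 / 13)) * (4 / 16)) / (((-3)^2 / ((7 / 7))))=1 / 6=0.17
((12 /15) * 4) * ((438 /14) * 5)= 3504 /7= 500.57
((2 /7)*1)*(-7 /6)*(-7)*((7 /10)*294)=2401 /5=480.20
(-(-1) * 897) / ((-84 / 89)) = -950.39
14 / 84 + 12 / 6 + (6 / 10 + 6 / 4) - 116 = -1676 / 15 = -111.73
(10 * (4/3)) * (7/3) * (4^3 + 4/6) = 54320/27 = 2011.85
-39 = -39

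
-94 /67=-1.40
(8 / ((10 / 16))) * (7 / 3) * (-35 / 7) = -448 / 3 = -149.33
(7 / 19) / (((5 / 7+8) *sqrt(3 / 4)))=98 *sqrt(3) / 3477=0.05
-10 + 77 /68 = -8.87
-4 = -4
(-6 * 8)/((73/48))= -2304/73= -31.56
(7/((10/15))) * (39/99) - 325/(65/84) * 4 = -36869/22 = -1675.86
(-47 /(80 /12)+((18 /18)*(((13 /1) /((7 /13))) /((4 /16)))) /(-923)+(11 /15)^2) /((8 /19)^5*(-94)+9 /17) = 124585389167711 /13454056242900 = 9.26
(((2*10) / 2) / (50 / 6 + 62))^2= 900 / 44521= 0.02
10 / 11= 0.91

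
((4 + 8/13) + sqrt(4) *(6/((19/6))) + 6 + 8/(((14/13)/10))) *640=98141440/1729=56761.97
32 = 32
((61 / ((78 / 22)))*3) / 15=671 / 195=3.44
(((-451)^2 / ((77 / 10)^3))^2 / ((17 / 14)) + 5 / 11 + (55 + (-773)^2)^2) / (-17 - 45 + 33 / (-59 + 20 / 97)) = -7823182734113279712863 / 1370537756357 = -5708111796.14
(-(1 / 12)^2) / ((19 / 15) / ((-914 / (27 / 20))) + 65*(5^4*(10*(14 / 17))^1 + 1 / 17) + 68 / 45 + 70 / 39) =-0.00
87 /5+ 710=3637 /5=727.40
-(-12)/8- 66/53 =27/106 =0.25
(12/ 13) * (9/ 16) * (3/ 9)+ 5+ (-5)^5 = -162231/ 52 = -3119.83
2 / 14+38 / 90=178 / 315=0.57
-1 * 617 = -617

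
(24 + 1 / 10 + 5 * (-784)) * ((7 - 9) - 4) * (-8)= -935016 / 5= -187003.20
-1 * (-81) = 81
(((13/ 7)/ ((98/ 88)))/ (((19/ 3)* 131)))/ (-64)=-429/ 13659632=-0.00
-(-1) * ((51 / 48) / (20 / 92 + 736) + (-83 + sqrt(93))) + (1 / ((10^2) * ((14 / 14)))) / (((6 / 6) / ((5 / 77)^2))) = -19046168475 / 229476016 + sqrt(93) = -73.35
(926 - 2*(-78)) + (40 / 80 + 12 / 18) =6499 / 6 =1083.17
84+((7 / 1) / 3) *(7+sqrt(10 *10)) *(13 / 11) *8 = 15148 / 33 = 459.03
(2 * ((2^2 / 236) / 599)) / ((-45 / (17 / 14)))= -17 / 11132415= -0.00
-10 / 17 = -0.59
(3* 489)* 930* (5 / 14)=3410775 / 7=487253.57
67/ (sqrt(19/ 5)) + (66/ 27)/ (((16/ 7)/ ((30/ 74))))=34.80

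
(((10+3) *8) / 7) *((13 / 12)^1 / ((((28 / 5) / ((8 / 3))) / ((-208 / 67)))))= -703040 / 29547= -23.79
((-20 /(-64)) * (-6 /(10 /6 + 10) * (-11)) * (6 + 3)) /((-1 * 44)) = -81 /224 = -0.36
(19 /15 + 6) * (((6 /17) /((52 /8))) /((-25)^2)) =436 /690625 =0.00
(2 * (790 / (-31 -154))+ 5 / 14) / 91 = -4239 / 47138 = -0.09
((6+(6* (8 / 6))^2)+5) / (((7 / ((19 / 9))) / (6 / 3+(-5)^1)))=-475 / 7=-67.86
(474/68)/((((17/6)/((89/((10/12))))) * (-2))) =-189837/1445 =-131.38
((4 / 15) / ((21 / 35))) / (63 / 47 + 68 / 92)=1081 / 5058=0.21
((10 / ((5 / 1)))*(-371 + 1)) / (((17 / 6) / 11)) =-48840 / 17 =-2872.94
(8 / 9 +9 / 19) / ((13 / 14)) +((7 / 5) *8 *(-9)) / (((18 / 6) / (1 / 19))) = -3346 / 11115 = -0.30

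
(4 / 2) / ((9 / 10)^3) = 2000 / 729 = 2.74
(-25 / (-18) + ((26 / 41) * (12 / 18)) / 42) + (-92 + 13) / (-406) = 13263 / 8323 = 1.59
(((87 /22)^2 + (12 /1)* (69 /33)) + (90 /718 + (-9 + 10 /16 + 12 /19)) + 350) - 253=859089299 /6602728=130.11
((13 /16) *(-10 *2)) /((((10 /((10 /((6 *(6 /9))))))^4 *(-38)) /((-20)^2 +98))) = 16185 /19456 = 0.83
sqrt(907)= 30.12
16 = 16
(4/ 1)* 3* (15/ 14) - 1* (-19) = 223/ 7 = 31.86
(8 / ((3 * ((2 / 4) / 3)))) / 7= 16 / 7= 2.29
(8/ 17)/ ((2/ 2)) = 8/ 17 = 0.47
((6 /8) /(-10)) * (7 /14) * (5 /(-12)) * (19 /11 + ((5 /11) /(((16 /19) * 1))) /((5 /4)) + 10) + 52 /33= 14917 /8448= 1.77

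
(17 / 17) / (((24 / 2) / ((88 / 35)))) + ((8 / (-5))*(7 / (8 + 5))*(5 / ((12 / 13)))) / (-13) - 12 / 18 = -134 / 1365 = -0.10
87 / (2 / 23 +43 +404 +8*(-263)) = -667 / 12703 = -0.05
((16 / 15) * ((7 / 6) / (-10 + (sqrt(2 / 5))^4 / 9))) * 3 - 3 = -3789 / 1123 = -3.37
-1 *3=-3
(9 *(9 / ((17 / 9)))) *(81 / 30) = 19683 / 170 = 115.78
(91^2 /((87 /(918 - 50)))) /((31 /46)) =10665928 /87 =122596.87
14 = 14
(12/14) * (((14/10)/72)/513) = 1/30780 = 0.00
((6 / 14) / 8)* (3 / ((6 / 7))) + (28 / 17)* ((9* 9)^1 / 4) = 33.54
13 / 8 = 1.62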